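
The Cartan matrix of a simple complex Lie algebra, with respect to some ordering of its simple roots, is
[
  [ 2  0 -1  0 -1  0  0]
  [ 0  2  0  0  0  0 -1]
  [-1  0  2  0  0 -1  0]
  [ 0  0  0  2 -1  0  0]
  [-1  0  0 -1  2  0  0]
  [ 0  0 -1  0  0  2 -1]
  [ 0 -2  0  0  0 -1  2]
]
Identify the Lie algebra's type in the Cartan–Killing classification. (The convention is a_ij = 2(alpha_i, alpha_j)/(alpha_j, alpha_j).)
B_7

The matrix has rank 7 with 2's on the diagonal. Reading the off-diagonal entries as Dynkin edges (a single edge where a_ij = a_ji = -1; a double or triple edge where a_ij * a_ji = 2 or 3), the diagram is a chain of 7 nodes with a double edge at one end; the terminal node there is the unique short simple root (B_7). One simple-root ordering that puts it in standard form is (alpha_4, alpha_5, alpha_1, alpha_3, alpha_6, alpha_7, alpha_2). So the algebra is type B_7, i.e. so(15).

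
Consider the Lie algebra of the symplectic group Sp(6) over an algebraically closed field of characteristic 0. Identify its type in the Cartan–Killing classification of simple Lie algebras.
type C_3

This is sp(6), which has dimension 6(6+1)/2 = 21 and rank 6/2 = 3. In the classification of classical Lie algebras, the symplectic algebra sp(2n) has type C_n; here n = 3, so the Dynkin diagram is a chain of 3 nodes with a double edge at one end; the terminal node there is the unique long simple root (C_3). Hence the type is C_3.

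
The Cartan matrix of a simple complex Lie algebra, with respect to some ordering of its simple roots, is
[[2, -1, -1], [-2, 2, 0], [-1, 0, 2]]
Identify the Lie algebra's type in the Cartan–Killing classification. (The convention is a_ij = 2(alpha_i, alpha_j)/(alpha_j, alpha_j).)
The matrix has rank 3 with 2's on the diagonal. Reading the off-diagonal entries as Dynkin edges (a single edge where a_ij = a_ji = -1; a double or triple edge where a_ij * a_ji = 2 or 3), the diagram is a chain of 3 nodes with a double edge at one end; the terminal node there is the unique long simple root (C_3). One simple-root ordering that puts it in standard form is (alpha_3, alpha_1, alpha_2). So the algebra is type C_3, i.e. sp(6).

C_3 (sp(6))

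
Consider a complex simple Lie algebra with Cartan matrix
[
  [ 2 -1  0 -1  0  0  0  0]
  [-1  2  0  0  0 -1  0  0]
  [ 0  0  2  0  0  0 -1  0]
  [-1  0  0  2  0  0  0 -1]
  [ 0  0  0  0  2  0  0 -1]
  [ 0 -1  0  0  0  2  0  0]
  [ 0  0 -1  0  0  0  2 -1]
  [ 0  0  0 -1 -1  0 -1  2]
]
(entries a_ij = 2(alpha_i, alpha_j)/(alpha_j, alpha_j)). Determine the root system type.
The matrix has rank 8 with 2's on the diagonal. Reading the off-diagonal entries as Dynkin edges (a single edge where a_ij = a_ji = -1; a double or triple edge where a_ij * a_ji = 2 or 3), the diagram is a chain of 7 nodes with one extra node attached to the third node from one end (E_8). One simple-root ordering that puts it in standard form is (alpha_3, alpha_5, alpha_7, alpha_8, alpha_4, alpha_1, alpha_2, alpha_6). So the algebra is type E_8.

E_8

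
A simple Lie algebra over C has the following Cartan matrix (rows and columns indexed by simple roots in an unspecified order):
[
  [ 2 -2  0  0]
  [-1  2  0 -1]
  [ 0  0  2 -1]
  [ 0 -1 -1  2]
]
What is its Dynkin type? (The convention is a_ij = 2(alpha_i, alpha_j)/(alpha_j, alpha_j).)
C_4

The matrix has rank 4 with 2's on the diagonal. Reading the off-diagonal entries as Dynkin edges (a single edge where a_ij = a_ji = -1; a double or triple edge where a_ij * a_ji = 2 or 3), the diagram is a chain of 4 nodes with a double edge at one end; the terminal node there is the unique long simple root (C_4). One simple-root ordering that puts it in standard form is (alpha_3, alpha_4, alpha_2, alpha_1). So the algebra is type C_4, i.e. sp(8).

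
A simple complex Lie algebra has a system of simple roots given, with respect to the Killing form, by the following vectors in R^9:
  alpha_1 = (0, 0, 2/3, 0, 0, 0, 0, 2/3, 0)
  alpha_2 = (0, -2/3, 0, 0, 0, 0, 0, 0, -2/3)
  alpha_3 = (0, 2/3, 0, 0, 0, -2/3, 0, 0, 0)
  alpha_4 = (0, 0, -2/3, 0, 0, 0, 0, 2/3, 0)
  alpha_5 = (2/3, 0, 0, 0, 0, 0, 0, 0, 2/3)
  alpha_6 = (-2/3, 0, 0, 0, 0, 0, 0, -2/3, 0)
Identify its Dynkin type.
D6

Compute the Cartan integers a_ij = 2(alpha_i, alpha_j)/(alpha_j, alpha_j); the resulting 6x6 Cartan matrix is
[[2, 0, 0, 0, 0, -1], [0, 2, -1, 0, -1, 0], [0, -1, 2, 0, 0, 0], [0, 0, 0, 2, 0, -1], [0, -1, 0, 0, 2, -1], [-1, 0, 0, -1, -1, 2]].
All simple roots have the same length, so the diagram is simply laced. The associated Dynkin diagram is a chain of 4 nodes with a fork of two nodes at one end (D_6), so the type is D_6 (the algebra so(12)).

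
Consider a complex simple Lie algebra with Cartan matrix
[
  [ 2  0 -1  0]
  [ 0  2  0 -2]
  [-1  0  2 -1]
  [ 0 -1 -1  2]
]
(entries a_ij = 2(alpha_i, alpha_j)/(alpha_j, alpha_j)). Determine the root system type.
The matrix has rank 4 with 2's on the diagonal. Reading the off-diagonal entries as Dynkin edges (a single edge where a_ij = a_ji = -1; a double or triple edge where a_ij * a_ji = 2 or 3), the diagram is a chain of 4 nodes with a double edge at one end; the terminal node there is the unique long simple root (C_4). One simple-root ordering that puts it in standard form is (alpha_1, alpha_3, alpha_4, alpha_2). So the algebra is type C_4, i.e. sp(8).

C4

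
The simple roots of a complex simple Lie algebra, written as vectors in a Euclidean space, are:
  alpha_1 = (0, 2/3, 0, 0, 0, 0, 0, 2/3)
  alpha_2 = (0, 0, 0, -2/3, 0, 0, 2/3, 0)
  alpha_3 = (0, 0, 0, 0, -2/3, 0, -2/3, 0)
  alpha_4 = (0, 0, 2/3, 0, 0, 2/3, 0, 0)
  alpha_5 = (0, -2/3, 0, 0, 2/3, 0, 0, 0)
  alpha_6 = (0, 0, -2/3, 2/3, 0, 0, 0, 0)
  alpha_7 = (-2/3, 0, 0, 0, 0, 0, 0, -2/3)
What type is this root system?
A_7 (sl(8))

Compute the Cartan integers a_ij = 2(alpha_i, alpha_j)/(alpha_j, alpha_j); the resulting 7x7 Cartan matrix is
[[2, 0, 0, 0, -1, 0, -1], [0, 2, -1, 0, 0, -1, 0], [0, -1, 2, 0, -1, 0, 0], [0, 0, 0, 2, 0, -1, 0], [-1, 0, -1, 0, 2, 0, 0], [0, -1, 0, -1, 0, 2, 0], [-1, 0, 0, 0, 0, 0, 2]].
All simple roots have the same length, so the diagram is simply laced. The associated Dynkin diagram is a chain of 7 nodes with single edges (A_7), so the type is A_7 (the algebra sl(8)).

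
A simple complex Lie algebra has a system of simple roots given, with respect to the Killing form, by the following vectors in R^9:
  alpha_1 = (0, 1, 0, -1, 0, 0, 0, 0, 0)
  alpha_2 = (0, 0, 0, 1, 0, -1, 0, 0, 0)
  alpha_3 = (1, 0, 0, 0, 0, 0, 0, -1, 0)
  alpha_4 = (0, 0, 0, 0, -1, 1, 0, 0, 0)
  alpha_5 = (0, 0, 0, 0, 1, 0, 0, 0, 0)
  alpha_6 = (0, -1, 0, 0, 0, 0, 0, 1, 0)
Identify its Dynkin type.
Compute the Cartan integers a_ij = 2(alpha_i, alpha_j)/(alpha_j, alpha_j); the resulting 6x6 Cartan matrix is
[[2, -1, 0, 0, 0, -1], [-1, 2, 0, -1, 0, 0], [0, 0, 2, 0, 0, -1], [0, -1, 0, 2, -2, 0], [0, 0, 0, -1, 2, 0], [-1, 0, -1, 0, 0, 2]].
The roots have two lengths (squared-length ratio 2:1); the short ones are alpha_{5}. The associated Dynkin diagram is a chain of 6 nodes with a double edge at one end; the terminal node there is the unique short simple root (B_6), so the type is B_6 (the algebra so(13)).

B_6 (so(13))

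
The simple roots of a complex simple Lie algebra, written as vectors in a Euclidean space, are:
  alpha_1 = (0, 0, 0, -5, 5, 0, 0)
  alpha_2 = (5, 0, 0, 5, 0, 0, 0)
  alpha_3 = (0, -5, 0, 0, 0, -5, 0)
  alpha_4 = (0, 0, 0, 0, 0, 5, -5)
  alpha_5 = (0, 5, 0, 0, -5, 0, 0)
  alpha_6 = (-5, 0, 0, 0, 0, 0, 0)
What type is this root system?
Compute the Cartan integers a_ij = 2(alpha_i, alpha_j)/(alpha_j, alpha_j); the resulting 6x6 Cartan matrix is
[[2, -1, 0, 0, -1, 0], [-1, 2, 0, 0, 0, -2], [0, 0, 2, -1, -1, 0], [0, 0, -1, 2, 0, 0], [-1, 0, -1, 0, 2, 0], [0, -1, 0, 0, 0, 2]].
The roots have two lengths (squared-length ratio 2:1); the short ones are alpha_{6}. The associated Dynkin diagram is a chain of 6 nodes with a double edge at one end; the terminal node there is the unique short simple root (B_6), so the type is B_6 (the algebra so(13)).

type B_6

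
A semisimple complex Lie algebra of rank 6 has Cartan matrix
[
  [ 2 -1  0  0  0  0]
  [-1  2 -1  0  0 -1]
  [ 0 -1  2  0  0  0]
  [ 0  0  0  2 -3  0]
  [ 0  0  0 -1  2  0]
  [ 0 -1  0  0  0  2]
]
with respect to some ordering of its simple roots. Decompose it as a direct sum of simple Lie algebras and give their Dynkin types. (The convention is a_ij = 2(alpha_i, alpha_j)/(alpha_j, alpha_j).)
type D_4 + type G_2

The diagram associated to this matrix has two connected components: the simple roots {alpha_1, alpha_2, alpha_3, alpha_6} form a chain of 2 nodes with a fork of two nodes at one end (D_4), and {alpha_4, alpha_5} form two nodes joined by a triple edge (G_2). A semisimple Lie algebra decomposes uniquely as the direct sum of simple ideals, one per connected component of its Dynkin diagram, so g ≅ D_4 ⊕ G_2 (dimension 28 + 14 = 42).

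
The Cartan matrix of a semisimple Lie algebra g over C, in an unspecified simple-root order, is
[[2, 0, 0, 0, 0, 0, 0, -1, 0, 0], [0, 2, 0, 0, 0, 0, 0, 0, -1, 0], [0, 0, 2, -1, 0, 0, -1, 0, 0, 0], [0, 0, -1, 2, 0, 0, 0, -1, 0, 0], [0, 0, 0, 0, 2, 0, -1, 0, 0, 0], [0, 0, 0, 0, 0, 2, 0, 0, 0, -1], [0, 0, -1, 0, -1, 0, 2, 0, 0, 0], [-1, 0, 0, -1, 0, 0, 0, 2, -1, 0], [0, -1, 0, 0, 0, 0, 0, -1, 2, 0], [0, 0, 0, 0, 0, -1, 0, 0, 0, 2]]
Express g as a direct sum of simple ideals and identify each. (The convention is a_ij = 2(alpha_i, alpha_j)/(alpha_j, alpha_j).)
A_2 (sl(3)) + E_8

The diagram associated to this matrix has two connected components: the simple roots {alpha_6, alpha_10} form a chain of 2 nodes with single edges (A_2), and {alpha_1, alpha_2, alpha_3, alpha_4, alpha_5, alpha_7, alpha_8, alpha_9} form a chain of 7 nodes with one extra node attached to the third node from one end (E_8). A semisimple Lie algebra decomposes uniquely as the direct sum of simple ideals, one per connected component of its Dynkin diagram, so g ≅ A_2 ⊕ E_8 (dimension 8 + 248 = 256).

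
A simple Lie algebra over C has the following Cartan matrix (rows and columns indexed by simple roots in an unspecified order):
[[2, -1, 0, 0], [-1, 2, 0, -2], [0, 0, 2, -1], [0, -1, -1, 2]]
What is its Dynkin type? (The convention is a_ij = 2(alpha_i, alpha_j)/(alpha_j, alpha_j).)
The matrix has rank 4 with 2's on the diagonal. Reading the off-diagonal entries as Dynkin edges (a single edge where a_ij = a_ji = -1; a double or triple edge where a_ij * a_ji = 2 or 3), the diagram is a chain of 4 nodes with a double edge between the middle two (F_4). One simple-root ordering that puts it in standard form is (alpha_1, alpha_2, alpha_4, alpha_3). So the algebra is type F_4.

F4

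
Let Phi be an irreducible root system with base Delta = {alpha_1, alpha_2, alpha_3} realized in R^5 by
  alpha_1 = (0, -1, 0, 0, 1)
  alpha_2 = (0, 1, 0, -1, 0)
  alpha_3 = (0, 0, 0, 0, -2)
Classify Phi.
Compute the Cartan integers a_ij = 2(alpha_i, alpha_j)/(alpha_j, alpha_j); the resulting 3x3 Cartan matrix is
[[2, -1, -1], [-1, 2, 0], [-2, 0, 2]].
The roots have two lengths (squared-length ratio 2:1); the short ones are alpha_{1,2}. The associated Dynkin diagram is a chain of 3 nodes with a double edge at one end; the terminal node there is the unique long simple root (C_3), so the type is C_3 (the algebra sp(6)).

C_3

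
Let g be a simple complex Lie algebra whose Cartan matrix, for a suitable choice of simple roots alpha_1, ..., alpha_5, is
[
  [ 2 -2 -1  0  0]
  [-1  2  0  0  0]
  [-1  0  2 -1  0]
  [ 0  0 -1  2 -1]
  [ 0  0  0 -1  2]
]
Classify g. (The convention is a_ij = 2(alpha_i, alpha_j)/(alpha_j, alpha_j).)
type B_5

The matrix has rank 5 with 2's on the diagonal. Reading the off-diagonal entries as Dynkin edges (a single edge where a_ij = a_ji = -1; a double or triple edge where a_ij * a_ji = 2 or 3), the diagram is a chain of 5 nodes with a double edge at one end; the terminal node there is the unique short simple root (B_5). One simple-root ordering that puts it in standard form is (alpha_5, alpha_4, alpha_3, alpha_1, alpha_2). So the algebra is type B_5, i.e. so(11).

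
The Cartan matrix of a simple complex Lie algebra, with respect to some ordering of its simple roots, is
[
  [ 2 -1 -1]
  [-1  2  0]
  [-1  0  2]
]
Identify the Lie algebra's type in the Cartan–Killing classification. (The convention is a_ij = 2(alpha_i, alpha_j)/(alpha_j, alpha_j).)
The matrix has rank 3 with 2's on the diagonal. Reading the off-diagonal entries as Dynkin edges (a single edge where a_ij = a_ji = -1; a double or triple edge where a_ij * a_ji = 2 or 3), the diagram is a chain of 3 nodes with single edges (A_3). One simple-root ordering that puts it in standard form is (alpha_3, alpha_1, alpha_2). So the algebra is type A_3, i.e. sl(4).

A_3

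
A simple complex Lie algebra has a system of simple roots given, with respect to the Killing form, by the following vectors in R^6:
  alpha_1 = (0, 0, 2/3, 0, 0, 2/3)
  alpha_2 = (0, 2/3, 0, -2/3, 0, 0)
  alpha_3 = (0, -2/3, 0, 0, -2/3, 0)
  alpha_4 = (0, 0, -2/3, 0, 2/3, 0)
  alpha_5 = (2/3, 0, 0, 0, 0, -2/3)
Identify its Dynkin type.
Compute the Cartan integers a_ij = 2(alpha_i, alpha_j)/(alpha_j, alpha_j); the resulting 5x5 Cartan matrix is
[[2, 0, 0, -1, -1], [0, 2, -1, 0, 0], [0, -1, 2, -1, 0], [-1, 0, -1, 2, 0], [-1, 0, 0, 0, 2]].
All simple roots have the same length, so the diagram is simply laced. The associated Dynkin diagram is a chain of 5 nodes with single edges (A_5), so the type is A_5 (the algebra sl(6)).

A_5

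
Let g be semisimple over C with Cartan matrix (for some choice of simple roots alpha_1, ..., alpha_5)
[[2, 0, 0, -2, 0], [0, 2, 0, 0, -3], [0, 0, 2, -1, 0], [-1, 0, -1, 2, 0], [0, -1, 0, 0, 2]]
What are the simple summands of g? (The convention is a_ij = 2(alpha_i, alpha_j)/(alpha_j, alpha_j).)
C_3 + G_2

The diagram associated to this matrix has two connected components: the simple roots {alpha_1, alpha_3, alpha_4} form a chain of 3 nodes with a double edge at one end; the terminal node there is the unique long simple root (C_3), and {alpha_2, alpha_5} form two nodes joined by a triple edge (G_2). A semisimple Lie algebra decomposes uniquely as the direct sum of simple ideals, one per connected component of its Dynkin diagram, so g ≅ C_3 ⊕ G_2 (dimension 21 + 14 = 35).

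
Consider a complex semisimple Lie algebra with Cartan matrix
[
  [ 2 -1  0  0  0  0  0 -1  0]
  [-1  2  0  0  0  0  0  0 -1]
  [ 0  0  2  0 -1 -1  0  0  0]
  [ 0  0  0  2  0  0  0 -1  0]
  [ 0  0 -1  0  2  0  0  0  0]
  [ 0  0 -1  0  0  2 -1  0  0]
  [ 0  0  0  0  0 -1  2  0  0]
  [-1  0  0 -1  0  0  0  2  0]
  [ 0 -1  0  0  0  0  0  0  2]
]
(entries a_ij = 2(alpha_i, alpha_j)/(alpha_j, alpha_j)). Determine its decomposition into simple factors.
The diagram associated to this matrix has two connected components: the simple roots {alpha_3, alpha_5, alpha_6, alpha_7} form a chain of 4 nodes with single edges (A_4), and {alpha_1, alpha_2, alpha_4, alpha_8, alpha_9} form a chain of 5 nodes with single edges (A_5). A semisimple Lie algebra decomposes uniquely as the direct sum of simple ideals, one per connected component of its Dynkin diagram, so g ≅ A_4 ⊕ A_5 (dimension 24 + 35 = 59).

A_4 (sl(5)) ⊕ A_5 (sl(6))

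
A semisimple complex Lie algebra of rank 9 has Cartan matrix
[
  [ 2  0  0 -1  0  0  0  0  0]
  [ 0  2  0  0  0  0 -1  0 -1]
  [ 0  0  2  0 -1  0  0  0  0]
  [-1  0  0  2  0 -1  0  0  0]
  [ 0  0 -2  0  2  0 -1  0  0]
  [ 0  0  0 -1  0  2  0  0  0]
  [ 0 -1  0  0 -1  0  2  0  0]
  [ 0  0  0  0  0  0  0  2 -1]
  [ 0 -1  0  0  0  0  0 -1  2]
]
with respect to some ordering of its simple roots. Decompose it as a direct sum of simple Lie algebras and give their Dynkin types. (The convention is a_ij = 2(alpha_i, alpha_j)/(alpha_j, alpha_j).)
The diagram associated to this matrix has two connected components: the simple roots {alpha_1, alpha_4, alpha_6} form a chain of 3 nodes with single edges (A_3), and {alpha_2, alpha_3, alpha_5, alpha_7, alpha_8, alpha_9} form a chain of 6 nodes with a double edge at one end; the terminal node there is the unique short simple root (B_6). A semisimple Lie algebra decomposes uniquely as the direct sum of simple ideals, one per connected component of its Dynkin diagram, so g ≅ A_3 ⊕ B_6 (dimension 15 + 78 = 93).

A_3 + B_6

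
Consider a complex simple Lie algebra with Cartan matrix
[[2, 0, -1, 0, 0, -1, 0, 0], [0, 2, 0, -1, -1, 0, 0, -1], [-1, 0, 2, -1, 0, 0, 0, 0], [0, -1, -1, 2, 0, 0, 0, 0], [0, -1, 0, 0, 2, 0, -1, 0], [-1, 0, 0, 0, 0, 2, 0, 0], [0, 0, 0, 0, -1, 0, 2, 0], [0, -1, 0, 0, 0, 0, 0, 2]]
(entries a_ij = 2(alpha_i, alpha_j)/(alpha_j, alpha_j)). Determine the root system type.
E_8

The matrix has rank 8 with 2's on the diagonal. Reading the off-diagonal entries as Dynkin edges (a single edge where a_ij = a_ji = -1; a double or triple edge where a_ij * a_ji = 2 or 3), the diagram is a chain of 7 nodes with one extra node attached to the third node from one end (E_8). One simple-root ordering that puts it in standard form is (alpha_7, alpha_8, alpha_5, alpha_2, alpha_4, alpha_3, alpha_1, alpha_6). So the algebra is type E_8.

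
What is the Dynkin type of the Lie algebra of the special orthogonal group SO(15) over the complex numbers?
This is so(15) with 15 odd, which has dimension 15(15-1)/2 = 105 and rank (15-1)/2 = 7. In the classification of classical Lie algebras, the orthogonal algebra so(2n+1) in an odd number of variables has type B_n; here n = 7, so the Dynkin diagram is a chain of 7 nodes with a double edge at one end; the terminal node there is the unique short simple root (B_7). Hence the type is B_7.

B_7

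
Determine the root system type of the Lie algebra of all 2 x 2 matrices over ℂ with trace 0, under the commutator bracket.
A_1

This is sl(2), which has dimension 2^2 - 1 = 3 and rank 2 - 1 = 1 (a Cartan subalgebra is the diagonal traceless matrices). In the classification of classical Lie algebras, the special linear algebra sl(n+1) has type A_n; here n = 1, so the Dynkin diagram is a chain of 1 nodes with single edges (A_1). Hence the type is A_1.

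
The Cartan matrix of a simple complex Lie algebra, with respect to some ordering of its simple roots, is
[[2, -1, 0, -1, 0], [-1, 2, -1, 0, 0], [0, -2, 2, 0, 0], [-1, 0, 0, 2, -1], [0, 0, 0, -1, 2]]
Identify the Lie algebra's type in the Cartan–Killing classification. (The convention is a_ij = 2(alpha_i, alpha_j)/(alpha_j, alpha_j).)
C_5

The matrix has rank 5 with 2's on the diagonal. Reading the off-diagonal entries as Dynkin edges (a single edge where a_ij = a_ji = -1; a double or triple edge where a_ij * a_ji = 2 or 3), the diagram is a chain of 5 nodes with a double edge at one end; the terminal node there is the unique long simple root (C_5). One simple-root ordering that puts it in standard form is (alpha_5, alpha_4, alpha_1, alpha_2, alpha_3). So the algebra is type C_5, i.e. sp(10).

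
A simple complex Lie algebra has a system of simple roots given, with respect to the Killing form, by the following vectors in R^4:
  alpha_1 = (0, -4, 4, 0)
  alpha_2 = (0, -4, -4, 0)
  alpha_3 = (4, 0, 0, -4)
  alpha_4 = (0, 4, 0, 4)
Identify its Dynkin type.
Compute the Cartan integers a_ij = 2(alpha_i, alpha_j)/(alpha_j, alpha_j); the resulting 4x4 Cartan matrix is
[[2, 0, 0, -1], [0, 2, 0, -1], [0, 0, 2, -1], [-1, -1, -1, 2]].
All simple roots have the same length, so the diagram is simply laced. The associated Dynkin diagram is a chain of 2 nodes with a fork of two nodes at one end (D_4), so the type is D_4 (the algebra so(8)).

D4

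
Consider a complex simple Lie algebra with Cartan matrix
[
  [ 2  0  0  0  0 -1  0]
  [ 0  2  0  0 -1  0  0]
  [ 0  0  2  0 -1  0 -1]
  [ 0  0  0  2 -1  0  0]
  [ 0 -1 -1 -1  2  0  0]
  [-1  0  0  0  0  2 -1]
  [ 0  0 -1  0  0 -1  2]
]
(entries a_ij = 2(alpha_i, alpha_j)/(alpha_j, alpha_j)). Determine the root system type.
D_7 (so(14))

The matrix has rank 7 with 2's on the diagonal. Reading the off-diagonal entries as Dynkin edges (a single edge where a_ij = a_ji = -1; a double or triple edge where a_ij * a_ji = 2 or 3), the diagram is a chain of 5 nodes with a fork of two nodes at one end (D_7). One simple-root ordering that puts it in standard form is (alpha_1, alpha_6, alpha_7, alpha_3, alpha_5, alpha_4, alpha_2). So the algebra is type D_7, i.e. so(14).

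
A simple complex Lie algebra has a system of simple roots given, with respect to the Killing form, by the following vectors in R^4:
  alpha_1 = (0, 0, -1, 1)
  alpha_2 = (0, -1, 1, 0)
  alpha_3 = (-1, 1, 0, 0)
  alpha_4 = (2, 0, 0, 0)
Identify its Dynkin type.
Compute the Cartan integers a_ij = 2(alpha_i, alpha_j)/(alpha_j, alpha_j); the resulting 4x4 Cartan matrix is
[[2, -1, 0, 0], [-1, 2, -1, 0], [0, -1, 2, -1], [0, 0, -2, 2]].
The roots have two lengths (squared-length ratio 2:1); the short ones are alpha_{1,2,3}. The associated Dynkin diagram is a chain of 4 nodes with a double edge at one end; the terminal node there is the unique long simple root (C_4), so the type is C_4 (the algebra sp(8)).

C_4 (sp(8))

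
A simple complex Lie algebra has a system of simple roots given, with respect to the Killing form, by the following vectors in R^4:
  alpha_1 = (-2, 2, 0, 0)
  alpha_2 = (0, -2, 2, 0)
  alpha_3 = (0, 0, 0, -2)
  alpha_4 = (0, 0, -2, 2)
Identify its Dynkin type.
Compute the Cartan integers a_ij = 2(alpha_i, alpha_j)/(alpha_j, alpha_j); the resulting 4x4 Cartan matrix is
[[2, -1, 0, 0], [-1, 2, 0, -1], [0, 0, 2, -1], [0, -1, -2, 2]].
The roots have two lengths (squared-length ratio 2:1); the short ones are alpha_{3}. The associated Dynkin diagram is a chain of 4 nodes with a double edge at one end; the terminal node there is the unique short simple root (B_4), so the type is B_4 (the algebra so(9)).

type B_4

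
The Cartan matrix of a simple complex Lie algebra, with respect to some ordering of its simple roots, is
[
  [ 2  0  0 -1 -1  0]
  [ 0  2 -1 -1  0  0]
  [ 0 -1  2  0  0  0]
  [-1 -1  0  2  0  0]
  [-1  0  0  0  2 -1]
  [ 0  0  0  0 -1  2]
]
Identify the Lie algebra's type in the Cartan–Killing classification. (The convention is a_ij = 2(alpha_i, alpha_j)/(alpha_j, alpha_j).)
The matrix has rank 6 with 2's on the diagonal. Reading the off-diagonal entries as Dynkin edges (a single edge where a_ij = a_ji = -1; a double or triple edge where a_ij * a_ji = 2 or 3), the diagram is a chain of 6 nodes with single edges (A_6). One simple-root ordering that puts it in standard form is (alpha_3, alpha_2, alpha_4, alpha_1, alpha_5, alpha_6). So the algebra is type A_6, i.e. sl(7).

type A_6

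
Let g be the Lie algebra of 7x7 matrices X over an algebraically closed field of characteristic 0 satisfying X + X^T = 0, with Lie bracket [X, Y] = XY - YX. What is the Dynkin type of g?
B3

This is so(7) with 7 odd, which has dimension 7(7-1)/2 = 21 and rank (7-1)/2 = 3. In the classification of classical Lie algebras, the orthogonal algebra so(2n+1) in an odd number of variables has type B_n; here n = 3, so the Dynkin diagram is a chain of 3 nodes with a double edge at one end; the terminal node there is the unique short simple root (B_3). Hence the type is B_3.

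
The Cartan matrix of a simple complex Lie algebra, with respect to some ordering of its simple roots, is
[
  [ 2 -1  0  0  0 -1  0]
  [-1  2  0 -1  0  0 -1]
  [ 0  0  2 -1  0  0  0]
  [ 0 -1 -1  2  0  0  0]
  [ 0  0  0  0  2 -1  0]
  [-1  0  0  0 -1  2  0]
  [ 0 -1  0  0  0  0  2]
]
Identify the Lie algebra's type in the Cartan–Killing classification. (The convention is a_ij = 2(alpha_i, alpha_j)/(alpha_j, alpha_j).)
The matrix has rank 7 with 2's on the diagonal. Reading the off-diagonal entries as Dynkin edges (a single edge where a_ij = a_ji = -1; a double or triple edge where a_ij * a_ji = 2 or 3), the diagram is a chain of 6 nodes with one extra node attached to the third node from one end (E_7). One simple-root ordering that puts it in standard form is (alpha_3, alpha_7, alpha_4, alpha_2, alpha_1, alpha_6, alpha_5). So the algebra is type E_7.

E_7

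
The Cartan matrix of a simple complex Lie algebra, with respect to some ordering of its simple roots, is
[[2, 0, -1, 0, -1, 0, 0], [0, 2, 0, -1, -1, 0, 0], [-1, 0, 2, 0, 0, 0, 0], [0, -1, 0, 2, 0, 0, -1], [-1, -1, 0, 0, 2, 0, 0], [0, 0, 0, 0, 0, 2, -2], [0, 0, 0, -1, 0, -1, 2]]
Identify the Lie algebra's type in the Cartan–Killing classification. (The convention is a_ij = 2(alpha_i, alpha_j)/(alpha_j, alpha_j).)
The matrix has rank 7 with 2's on the diagonal. Reading the off-diagonal entries as Dynkin edges (a single edge where a_ij = a_ji = -1; a double or triple edge where a_ij * a_ji = 2 or 3), the diagram is a chain of 7 nodes with a double edge at one end; the terminal node there is the unique long simple root (C_7). One simple-root ordering that puts it in standard form is (alpha_3, alpha_1, alpha_5, alpha_2, alpha_4, alpha_7, alpha_6). So the algebra is type C_7, i.e. sp(14).

C_7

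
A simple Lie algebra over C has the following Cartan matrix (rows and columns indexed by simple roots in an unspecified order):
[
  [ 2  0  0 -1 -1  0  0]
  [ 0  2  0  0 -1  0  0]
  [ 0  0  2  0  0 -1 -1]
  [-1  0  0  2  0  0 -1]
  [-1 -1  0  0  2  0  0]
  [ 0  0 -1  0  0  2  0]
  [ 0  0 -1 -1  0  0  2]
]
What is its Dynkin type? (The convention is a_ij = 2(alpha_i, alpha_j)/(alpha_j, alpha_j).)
A_7 (sl(8))

The matrix has rank 7 with 2's on the diagonal. Reading the off-diagonal entries as Dynkin edges (a single edge where a_ij = a_ji = -1; a double or triple edge where a_ij * a_ji = 2 or 3), the diagram is a chain of 7 nodes with single edges (A_7). One simple-root ordering that puts it in standard form is (alpha_6, alpha_3, alpha_7, alpha_4, alpha_1, alpha_5, alpha_2). So the algebra is type A_7, i.e. sl(8).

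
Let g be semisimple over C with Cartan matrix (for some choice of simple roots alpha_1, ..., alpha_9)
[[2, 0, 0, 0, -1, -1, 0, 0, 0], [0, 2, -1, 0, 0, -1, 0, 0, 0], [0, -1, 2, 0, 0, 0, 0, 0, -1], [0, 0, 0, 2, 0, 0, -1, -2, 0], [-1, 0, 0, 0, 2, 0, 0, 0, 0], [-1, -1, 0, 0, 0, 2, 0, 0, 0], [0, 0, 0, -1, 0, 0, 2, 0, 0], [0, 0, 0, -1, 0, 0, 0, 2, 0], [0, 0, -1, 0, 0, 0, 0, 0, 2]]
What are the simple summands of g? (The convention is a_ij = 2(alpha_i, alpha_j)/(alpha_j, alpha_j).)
type A_6 ⊕ type B_3

The diagram associated to this matrix has two connected components: the simple roots {alpha_1, alpha_2, alpha_3, alpha_5, alpha_6, alpha_9} form a chain of 6 nodes with single edges (A_6), and {alpha_4, alpha_7, alpha_8} form a chain of 3 nodes with a double edge at one end; the terminal node there is the unique short simple root (B_3). A semisimple Lie algebra decomposes uniquely as the direct sum of simple ideals, one per connected component of its Dynkin diagram, so g ≅ A_6 ⊕ B_3 (dimension 48 + 21 = 69).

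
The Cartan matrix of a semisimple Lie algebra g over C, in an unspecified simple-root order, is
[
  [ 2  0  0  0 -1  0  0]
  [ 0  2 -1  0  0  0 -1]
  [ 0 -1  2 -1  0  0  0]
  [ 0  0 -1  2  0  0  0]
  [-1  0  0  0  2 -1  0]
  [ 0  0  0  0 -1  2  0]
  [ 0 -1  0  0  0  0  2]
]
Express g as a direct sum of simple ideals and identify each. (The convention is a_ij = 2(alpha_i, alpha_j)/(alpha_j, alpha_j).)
The diagram associated to this matrix has two connected components: the simple roots {alpha_1, alpha_5, alpha_6} form a chain of 3 nodes with single edges (A_3), and {alpha_2, alpha_3, alpha_4, alpha_7} form a chain of 4 nodes with single edges (A_4). A semisimple Lie algebra decomposes uniquely as the direct sum of simple ideals, one per connected component of its Dynkin diagram, so g ≅ A_3 ⊕ A_4 (dimension 15 + 24 = 39).

type A_3 + type A_4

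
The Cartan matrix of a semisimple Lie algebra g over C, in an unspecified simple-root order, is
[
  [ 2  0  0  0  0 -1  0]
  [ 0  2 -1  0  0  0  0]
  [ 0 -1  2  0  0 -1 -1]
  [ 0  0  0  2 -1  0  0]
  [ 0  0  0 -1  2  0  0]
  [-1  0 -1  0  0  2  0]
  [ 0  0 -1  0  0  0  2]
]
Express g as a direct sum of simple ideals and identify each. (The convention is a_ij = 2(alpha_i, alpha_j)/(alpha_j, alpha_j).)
The diagram associated to this matrix has two connected components: the simple roots {alpha_4, alpha_5} form a chain of 2 nodes with single edges (A_2), and {alpha_1, alpha_2, alpha_3, alpha_6, alpha_7} form a chain of 3 nodes with a fork of two nodes at one end (D_5). A semisimple Lie algebra decomposes uniquely as the direct sum of simple ideals, one per connected component of its Dynkin diagram, so g ≅ A_2 ⊕ D_5 (dimension 8 + 45 = 53).

A2 + D5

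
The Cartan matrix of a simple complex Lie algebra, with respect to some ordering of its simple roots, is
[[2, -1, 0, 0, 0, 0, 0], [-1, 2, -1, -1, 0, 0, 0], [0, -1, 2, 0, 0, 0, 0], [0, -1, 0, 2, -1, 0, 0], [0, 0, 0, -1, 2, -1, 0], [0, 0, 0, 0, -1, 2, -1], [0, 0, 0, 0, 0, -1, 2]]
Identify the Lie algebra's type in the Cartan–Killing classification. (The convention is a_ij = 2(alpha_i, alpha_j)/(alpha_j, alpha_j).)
The matrix has rank 7 with 2's on the diagonal. Reading the off-diagonal entries as Dynkin edges (a single edge where a_ij = a_ji = -1; a double or triple edge where a_ij * a_ji = 2 or 3), the diagram is a chain of 5 nodes with a fork of two nodes at one end (D_7). One simple-root ordering that puts it in standard form is (alpha_7, alpha_6, alpha_5, alpha_4, alpha_2, alpha_1, alpha_3). So the algebra is type D_7, i.e. so(14).

D7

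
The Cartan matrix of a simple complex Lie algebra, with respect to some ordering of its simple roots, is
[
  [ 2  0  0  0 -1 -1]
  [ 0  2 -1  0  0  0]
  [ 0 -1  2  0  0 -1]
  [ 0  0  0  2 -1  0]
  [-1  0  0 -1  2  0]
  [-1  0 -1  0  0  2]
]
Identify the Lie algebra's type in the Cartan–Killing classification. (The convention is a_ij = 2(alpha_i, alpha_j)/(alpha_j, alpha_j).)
type A_6

The matrix has rank 6 with 2's on the diagonal. Reading the off-diagonal entries as Dynkin edges (a single edge where a_ij = a_ji = -1; a double or triple edge where a_ij * a_ji = 2 or 3), the diagram is a chain of 6 nodes with single edges (A_6). One simple-root ordering that puts it in standard form is (alpha_4, alpha_5, alpha_1, alpha_6, alpha_3, alpha_2). So the algebra is type A_6, i.e. sl(7).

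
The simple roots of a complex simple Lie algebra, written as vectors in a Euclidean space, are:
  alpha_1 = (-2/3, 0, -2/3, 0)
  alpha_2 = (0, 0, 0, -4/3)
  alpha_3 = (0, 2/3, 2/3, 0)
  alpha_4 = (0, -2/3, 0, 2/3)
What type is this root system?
Compute the Cartan integers a_ij = 2(alpha_i, alpha_j)/(alpha_j, alpha_j); the resulting 4x4 Cartan matrix is
[[2, 0, -1, 0], [0, 2, 0, -2], [-1, 0, 2, -1], [0, -1, -1, 2]].
The roots have two lengths (squared-length ratio 2:1); the short ones are alpha_{1,3,4}. The associated Dynkin diagram is a chain of 4 nodes with a double edge at one end; the terminal node there is the unique long simple root (C_4), so the type is C_4 (the algebra sp(8)).

C_4 (sp(8))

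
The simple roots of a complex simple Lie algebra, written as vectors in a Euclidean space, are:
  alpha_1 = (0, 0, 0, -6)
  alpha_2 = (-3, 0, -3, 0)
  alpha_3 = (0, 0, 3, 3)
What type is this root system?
Compute the Cartan integers a_ij = 2(alpha_i, alpha_j)/(alpha_j, alpha_j); the resulting 3x3 Cartan matrix is
[[2, 0, -2], [0, 2, -1], [-1, -1, 2]].
The roots have two lengths (squared-length ratio 2:1); the short ones are alpha_{2,3}. The associated Dynkin diagram is a chain of 3 nodes with a double edge at one end; the terminal node there is the unique long simple root (C_3), so the type is C_3 (the algebra sp(6)).

C_3 (sp(6))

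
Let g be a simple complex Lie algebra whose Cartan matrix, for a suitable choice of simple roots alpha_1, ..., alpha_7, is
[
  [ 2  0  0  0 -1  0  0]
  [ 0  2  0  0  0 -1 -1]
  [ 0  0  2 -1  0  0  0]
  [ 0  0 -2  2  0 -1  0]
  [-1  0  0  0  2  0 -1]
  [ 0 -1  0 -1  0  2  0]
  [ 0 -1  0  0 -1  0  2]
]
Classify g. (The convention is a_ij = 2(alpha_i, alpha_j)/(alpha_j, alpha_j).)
The matrix has rank 7 with 2's on the diagonal. Reading the off-diagonal entries as Dynkin edges (a single edge where a_ij = a_ji = -1; a double or triple edge where a_ij * a_ji = 2 or 3), the diagram is a chain of 7 nodes with a double edge at one end; the terminal node there is the unique short simple root (B_7). One simple-root ordering that puts it in standard form is (alpha_1, alpha_5, alpha_7, alpha_2, alpha_6, alpha_4, alpha_3). So the algebra is type B_7, i.e. so(15).

B7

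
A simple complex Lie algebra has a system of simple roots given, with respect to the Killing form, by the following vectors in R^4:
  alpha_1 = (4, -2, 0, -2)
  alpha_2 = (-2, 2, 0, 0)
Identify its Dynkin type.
G_2

Compute the Cartan integers a_ij = 2(alpha_i, alpha_j)/(alpha_j, alpha_j); the resulting 2x2 Cartan matrix is
[[2, -3], [-1, 2]].
The roots have two lengths (squared-length ratio 3:1); the short ones are alpha_{2}. The associated Dynkin diagram is two nodes joined by a triple edge (G_2), so the type is G_2.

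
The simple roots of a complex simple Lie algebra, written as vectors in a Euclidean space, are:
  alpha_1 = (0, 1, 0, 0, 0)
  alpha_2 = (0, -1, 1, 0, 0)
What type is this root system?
Compute the Cartan integers a_ij = 2(alpha_i, alpha_j)/(alpha_j, alpha_j); the resulting 2x2 Cartan matrix is
[[2, -1], [-2, 2]].
The roots have two lengths (squared-length ratio 2:1); the short ones are alpha_{1}. The associated Dynkin diagram is a chain of 2 nodes with a double edge at one end; the terminal node there is the unique short simple root (B_2), so the type is B_2 (the algebra so(5)).

type B_2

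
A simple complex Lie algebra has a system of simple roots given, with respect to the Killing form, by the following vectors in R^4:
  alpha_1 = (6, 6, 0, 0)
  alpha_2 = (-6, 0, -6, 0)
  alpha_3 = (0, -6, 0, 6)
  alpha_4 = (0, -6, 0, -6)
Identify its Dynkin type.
type D_4

Compute the Cartan integers a_ij = 2(alpha_i, alpha_j)/(alpha_j, alpha_j); the resulting 4x4 Cartan matrix is
[[2, -1, -1, -1], [-1, 2, 0, 0], [-1, 0, 2, 0], [-1, 0, 0, 2]].
All simple roots have the same length, so the diagram is simply laced. The associated Dynkin diagram is a chain of 2 nodes with a fork of two nodes at one end (D_4), so the type is D_4 (the algebra so(8)).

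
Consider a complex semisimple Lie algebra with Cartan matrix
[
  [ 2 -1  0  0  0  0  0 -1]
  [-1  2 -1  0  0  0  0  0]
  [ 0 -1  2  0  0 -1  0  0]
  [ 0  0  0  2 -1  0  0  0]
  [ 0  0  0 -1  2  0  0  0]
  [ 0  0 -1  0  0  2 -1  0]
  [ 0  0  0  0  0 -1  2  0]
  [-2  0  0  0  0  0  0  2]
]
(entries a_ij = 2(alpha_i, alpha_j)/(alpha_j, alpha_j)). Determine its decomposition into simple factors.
The diagram associated to this matrix has two connected components: the simple roots {alpha_4, alpha_5} form a chain of 2 nodes with single edges (A_2), and {alpha_1, alpha_2, alpha_3, alpha_6, alpha_7, alpha_8} form a chain of 6 nodes with a double edge at one end; the terminal node there is the unique long simple root (C_6). A semisimple Lie algebra decomposes uniquely as the direct sum of simple ideals, one per connected component of its Dynkin diagram, so g ≅ A_2 ⊕ C_6 (dimension 8 + 78 = 86).

A_2 (sl(3)) ⊕ C_6 (sp(12))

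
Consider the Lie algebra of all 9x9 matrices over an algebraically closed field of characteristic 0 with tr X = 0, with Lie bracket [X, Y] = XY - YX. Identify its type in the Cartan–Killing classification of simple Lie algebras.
This is sl(9), which has dimension 9^2 - 1 = 80 and rank 9 - 1 = 8 (a Cartan subalgebra is the diagonal traceless matrices). In the classification of classical Lie algebras, the special linear algebra sl(n+1) has type A_n; here n = 8, so the Dynkin diagram is a chain of 8 nodes with single edges (A_8). Hence the type is A_8.

A_8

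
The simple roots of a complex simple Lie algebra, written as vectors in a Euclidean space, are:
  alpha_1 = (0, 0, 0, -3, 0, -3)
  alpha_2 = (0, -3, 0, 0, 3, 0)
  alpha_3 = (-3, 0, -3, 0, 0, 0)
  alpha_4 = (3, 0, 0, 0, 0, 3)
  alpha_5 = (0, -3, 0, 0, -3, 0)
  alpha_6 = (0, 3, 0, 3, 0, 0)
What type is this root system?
D_6

Compute the Cartan integers a_ij = 2(alpha_i, alpha_j)/(alpha_j, alpha_j); the resulting 6x6 Cartan matrix is
[[2, 0, 0, -1, 0, -1], [0, 2, 0, 0, 0, -1], [0, 0, 2, -1, 0, 0], [-1, 0, -1, 2, 0, 0], [0, 0, 0, 0, 2, -1], [-1, -1, 0, 0, -1, 2]].
All simple roots have the same length, so the diagram is simply laced. The associated Dynkin diagram is a chain of 4 nodes with a fork of two nodes at one end (D_6), so the type is D_6 (the algebra so(12)).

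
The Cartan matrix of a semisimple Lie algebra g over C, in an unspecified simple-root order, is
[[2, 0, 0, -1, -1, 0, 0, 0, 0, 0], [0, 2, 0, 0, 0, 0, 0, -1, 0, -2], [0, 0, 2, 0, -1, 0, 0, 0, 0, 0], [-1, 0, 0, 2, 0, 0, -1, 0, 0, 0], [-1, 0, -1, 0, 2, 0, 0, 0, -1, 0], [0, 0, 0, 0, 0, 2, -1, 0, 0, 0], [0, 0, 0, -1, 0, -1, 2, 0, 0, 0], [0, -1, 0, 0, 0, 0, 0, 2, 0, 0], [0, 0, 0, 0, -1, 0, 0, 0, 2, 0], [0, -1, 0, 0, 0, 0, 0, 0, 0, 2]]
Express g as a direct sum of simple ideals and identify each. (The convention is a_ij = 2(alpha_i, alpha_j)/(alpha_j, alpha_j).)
The diagram associated to this matrix has two connected components: the simple roots {alpha_2, alpha_8, alpha_10} form a chain of 3 nodes with a double edge at one end; the terminal node there is the unique short simple root (B_3), and {alpha_1, alpha_3, alpha_4, alpha_5, alpha_6, alpha_7, alpha_9} form a chain of 5 nodes with a fork of two nodes at one end (D_7). A semisimple Lie algebra decomposes uniquely as the direct sum of simple ideals, one per connected component of its Dynkin diagram, so g ≅ B_3 ⊕ D_7 (dimension 21 + 91 = 112).

B_3 ⊕ D_7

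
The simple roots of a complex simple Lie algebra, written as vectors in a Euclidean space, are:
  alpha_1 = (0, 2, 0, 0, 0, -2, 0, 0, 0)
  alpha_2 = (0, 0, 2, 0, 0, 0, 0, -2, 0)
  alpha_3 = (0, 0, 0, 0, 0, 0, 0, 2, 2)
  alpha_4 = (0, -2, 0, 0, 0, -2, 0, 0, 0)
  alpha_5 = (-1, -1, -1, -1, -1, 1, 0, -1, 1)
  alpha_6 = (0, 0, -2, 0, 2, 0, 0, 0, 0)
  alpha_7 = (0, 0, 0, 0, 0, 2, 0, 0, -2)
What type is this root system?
Compute the Cartan integers a_ij = 2(alpha_i, alpha_j)/(alpha_j, alpha_j); the resulting 7x7 Cartan matrix is
[[2, 0, 0, 0, -1, 0, -1], [0, 2, -1, 0, 0, -1, 0], [0, -1, 2, 0, 0, 0, -1], [0, 0, 0, 2, 0, 0, -1], [-1, 0, 0, 0, 2, 0, 0], [0, -1, 0, 0, 0, 2, 0], [-1, 0, -1, -1, 0, 0, 2]].
All simple roots have the same length, so the diagram is simply laced. The associated Dynkin diagram is a chain of 6 nodes with one extra node attached to the third node from one end (E_7), so the type is E_7.

type E_7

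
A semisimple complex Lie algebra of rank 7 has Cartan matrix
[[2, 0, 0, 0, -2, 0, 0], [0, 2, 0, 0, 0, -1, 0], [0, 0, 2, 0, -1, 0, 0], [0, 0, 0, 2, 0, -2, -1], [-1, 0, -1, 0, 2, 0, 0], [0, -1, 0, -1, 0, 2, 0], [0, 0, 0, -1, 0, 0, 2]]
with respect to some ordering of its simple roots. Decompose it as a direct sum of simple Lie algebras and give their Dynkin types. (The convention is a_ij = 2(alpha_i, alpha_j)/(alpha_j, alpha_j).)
The diagram associated to this matrix has two connected components: the simple roots {alpha_1, alpha_3, alpha_5} form a chain of 3 nodes with a double edge at one end; the terminal node there is the unique long simple root (C_3), and {alpha_2, alpha_4, alpha_6, alpha_7} form a chain of 4 nodes with a double edge between the middle two (F_4). A semisimple Lie algebra decomposes uniquely as the direct sum of simple ideals, one per connected component of its Dynkin diagram, so g ≅ C_3 ⊕ F_4 (dimension 21 + 52 = 73).

C_3 + F_4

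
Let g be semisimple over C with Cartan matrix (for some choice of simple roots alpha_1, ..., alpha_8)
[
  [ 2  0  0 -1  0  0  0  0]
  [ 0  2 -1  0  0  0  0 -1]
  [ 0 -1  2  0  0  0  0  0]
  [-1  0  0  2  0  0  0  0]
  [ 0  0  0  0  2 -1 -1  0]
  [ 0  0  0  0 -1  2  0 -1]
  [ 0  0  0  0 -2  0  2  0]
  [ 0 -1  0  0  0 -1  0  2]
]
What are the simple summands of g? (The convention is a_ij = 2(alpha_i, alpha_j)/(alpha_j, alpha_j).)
The diagram associated to this matrix has two connected components: the simple roots {alpha_1, alpha_4} form a chain of 2 nodes with single edges (A_2), and {alpha_2, alpha_3, alpha_5, alpha_6, alpha_7, alpha_8} form a chain of 6 nodes with a double edge at one end; the terminal node there is the unique long simple root (C_6). A semisimple Lie algebra decomposes uniquely as the direct sum of simple ideals, one per connected component of its Dynkin diagram, so g ≅ A_2 ⊕ C_6 (dimension 8 + 78 = 86).

type A_2 ⊕ type C_6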